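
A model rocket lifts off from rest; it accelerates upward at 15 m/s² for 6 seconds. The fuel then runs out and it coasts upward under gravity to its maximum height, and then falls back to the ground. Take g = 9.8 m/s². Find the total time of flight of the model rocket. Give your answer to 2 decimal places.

Phase 1 (powered ascent): v₀ = 0 m/s, a = 15 m/s².
v = v₀ + at = 0 + (15)(6) = 90.0 m/s
Δx = v₀t + ½at² = 0·6 + 0.5·15·6² = 270 m

Phase 2 (coasting upward): v₀ = 90.0 m/s, a = -9.8 m/s².
v = v₀ + at → t = (0 − 90.0) / -9.8 = 9.18 s
v² = v₀² + 2aΔx → Δx = (0² − 90.0²)/(2·-9.8) = 413 m

Phase 3 (free fall): v₀ = 0 m/s, a = -9.8 m/s².
Falls 683 m from rest: t = √(2·683/9.8) = 11.8 s; v = g·t = 116 m/s.
Total time = 6.00 + 9.18 + 11.8 = 27.0 s

26.99 s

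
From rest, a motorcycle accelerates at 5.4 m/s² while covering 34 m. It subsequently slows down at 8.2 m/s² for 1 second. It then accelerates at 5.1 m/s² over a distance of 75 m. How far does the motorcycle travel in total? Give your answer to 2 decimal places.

Phase 1 (accelerating): v₀ = 0 m/s, a = 5.4 m/s².
v² = v₀² + 2aΔx = 0² + 2·5.4·34 = 367 → v = 19.2 m/s
t = (v − v₀)/a = (19.2 − 0)/5.4 = 3.55 s

Phase 2 (decelerating): v₀ = 19.2 m/s, a = -8.2 m/s².
v = v₀ + at = 19.2 + (-8.2)(1) = 11.0 m/s
Δx = v₀t + ½at² = 19.2·1 + 0.5·-8.2·1² = 15.1 m

Phase 3 (accelerating): v₀ = 11.0 m/s, a = 5.1 m/s².
v² = v₀² + 2aΔx = 11.0² + 2·5.1·75 = 885 → v = 29.8 m/s
t = (v − v₀)/a = (29.8 − 11.0)/5.1 = 3.68 s
Total distance = 34.0 + 15.1 + 75.0 = 124 m

124.06 m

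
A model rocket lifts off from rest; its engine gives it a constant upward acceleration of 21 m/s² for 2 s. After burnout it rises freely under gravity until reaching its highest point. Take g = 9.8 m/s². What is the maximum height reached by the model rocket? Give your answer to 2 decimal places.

132.00 m

Phase 1 (powered ascent): v₀ = 0 m/s, a = 21 m/s².
v = v₀ + at = 0 + (21)(2) = 42.0 m/s
Δx = v₀t + ½at² = 0·2 + 0.5·21·2² = 42.0 m

Phase 2 (coasting upward): v₀ = 42.0 m/s, a = -9.8 m/s².
v = v₀ + at → t = (0 − 42.0) / -9.8 = 4.29 s
v² = v₀² + 2aΔx → Δx = (0² − 42.0²)/(2·-9.8) = 90.0 m
Maximum height = 42.0 + 90.0 = 132 m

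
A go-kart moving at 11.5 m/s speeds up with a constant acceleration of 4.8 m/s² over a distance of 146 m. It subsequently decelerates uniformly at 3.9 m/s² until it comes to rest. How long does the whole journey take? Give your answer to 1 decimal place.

15.8 s

Phase 1 (accelerating): v₀ = 11.5 m/s, a = 4.8 m/s².
v² = v₀² + 2aΔx = 11.5² + 2·4.8·146 = 1530 → v = 39.2 m/s
t = (v − v₀)/a = (39.2 − 11.5)/4.8 = 5.76 s

Phase 2 (decelerating): v₀ = 39.2 m/s, a = -3.9 m/s².
v = v₀ + at → t = (0 − 39.2) / -3.9 = 10.0 s
v² = v₀² + 2aΔx → Δx = (0² − 39.2²)/(2·-3.9) = 197 m
Total time = 5.76 + 10.0 = 15.8 s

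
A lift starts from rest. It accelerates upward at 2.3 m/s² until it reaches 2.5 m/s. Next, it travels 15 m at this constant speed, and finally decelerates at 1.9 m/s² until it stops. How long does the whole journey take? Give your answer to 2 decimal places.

8.40 s

Phase 1 (accelerating): v₀ = 0 m/s, a = 2.3 m/s².
v = v₀ + at → t = (2.5 − 0) / 2.3 = 1.09 s
v² = v₀² + 2aΔx → Δx = (2.5² − 0²)/(2·2.3) = 1.36 m

Phase 2 (constant speed): v₀ = 2.50 m/s, a = 0 m/s².
Constant speed: t = d/v = 15/2.50 = 6.00 s

Phase 3 (decelerating): v₀ = 2.50 m/s, a = -1.9 m/s².
v = v₀ + at → t = (0 − 2.50) / -1.9 = 1.32 s
v² = v₀² + 2aΔx → Δx = (0² − 2.50²)/(2·-1.9) = 1.64 m
Total time = 1.09 + 6.00 + 1.32 = 8.40 s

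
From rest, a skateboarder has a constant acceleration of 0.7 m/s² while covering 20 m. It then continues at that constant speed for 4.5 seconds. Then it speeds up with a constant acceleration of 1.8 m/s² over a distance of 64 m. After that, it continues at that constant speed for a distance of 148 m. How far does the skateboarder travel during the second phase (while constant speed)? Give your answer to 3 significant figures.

23.8 m

Phase 1 (accelerating): v₀ = 0 m/s, a = 0.7 m/s².
v² = v₀² + 2aΔx = 0² + 2·0.7·20 = 28.0 → v = 5.29 m/s
t = (v − v₀)/a = (5.29 − 0)/0.7 = 7.56 s

Phase 2 (constant speed): v₀ = 5.29 m/s, a = 0 m/s².
v = v₀ + at = 5.29 + (0)(4.5) = 5.29 m/s
Δx = v₀t + ½at² = 5.29·4.5 + 0.5·0·4.5² = 23.8 m
Distance in phase 2 = 23.8 m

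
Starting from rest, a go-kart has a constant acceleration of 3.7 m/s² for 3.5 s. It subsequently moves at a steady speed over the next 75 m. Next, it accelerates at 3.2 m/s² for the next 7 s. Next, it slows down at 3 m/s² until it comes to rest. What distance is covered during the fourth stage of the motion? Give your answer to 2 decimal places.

208.27 m

Phase 1 (accelerating): v₀ = 0 m/s, a = 3.7 m/s².
v = v₀ + at = 0 + (3.7)(3.5) = 13.0 m/s
Δx = v₀t + ½at² = 0·3.5 + 0.5·3.7·3.5² = 22.7 m

Phase 2 (constant speed): v₀ = 13.0 m/s, a = 0 m/s².
Constant speed: t = d/v = 75/13.0 = 5.79 s

Phase 3 (accelerating): v₀ = 13.0 m/s, a = 3.2 m/s².
v = v₀ + at = 13.0 + (3.2)(7) = 35.4 m/s
Δx = v₀t + ½at² = 13.0·7 + 0.5·3.2·7² = 169 m

Phase 4 (decelerating): v₀ = 35.4 m/s, a = -3 m/s².
v = v₀ + at → t = (0 − 35.4) / -3 = 11.8 s
v² = v₀² + 2aΔx → Δx = (0² − 35.4²)/(2·-3) = 208 m
Distance in phase 4 = 208 m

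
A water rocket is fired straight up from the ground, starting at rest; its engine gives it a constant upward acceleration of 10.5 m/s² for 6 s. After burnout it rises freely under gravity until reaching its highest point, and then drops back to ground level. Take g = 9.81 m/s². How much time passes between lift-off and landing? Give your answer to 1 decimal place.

21.4 s

Phase 1 (powered ascent): v₀ = 0 m/s, a = 10.5 m/s².
v = v₀ + at = 0 + (10.5)(6) = 63.0 m/s
Δx = v₀t + ½at² = 0·6 + 0.5·10.5·6² = 189 m

Phase 2 (coasting upward): v₀ = 63.0 m/s, a = -9.81 m/s².
v = v₀ + at → t = (0 − 63.0) / -9.81 = 6.42 s
v² = v₀² + 2aΔx → Δx = (0² − 63.0²)/(2·-9.81) = 202 m

Phase 3 (free fall): v₀ = 0 m/s, a = -9.81 m/s².
Falls 391 m from rest: t = √(2·391/9.81) = 8.93 s; v = g·t = 87.6 m/s.
Total time = 6.00 + 6.42 + 8.93 = 21.4 s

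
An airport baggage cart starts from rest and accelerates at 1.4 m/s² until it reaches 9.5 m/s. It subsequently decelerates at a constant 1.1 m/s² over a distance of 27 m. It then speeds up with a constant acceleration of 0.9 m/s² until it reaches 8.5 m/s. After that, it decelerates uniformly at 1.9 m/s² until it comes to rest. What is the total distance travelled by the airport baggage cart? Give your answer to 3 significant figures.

Phase 1 (accelerating): v₀ = 0 m/s, a = 1.4 m/s².
v = v₀ + at → t = (9.5 − 0) / 1.4 = 6.79 s
v² = v₀² + 2aΔx → Δx = (9.5² − 0²)/(2·1.4) = 32.2 m

Phase 2 (decelerating): v₀ = 9.50 m/s, a = -1.1 m/s².
v² = v₀² + 2aΔx = 9.50² + 2·-1.1·27 = 30.8 → v = 5.55 m/s
t = (v − v₀)/a = (5.55 − 9.50)/-1.1 = 3.59 s

Phase 3 (accelerating): v₀ = 5.55 m/s, a = 0.9 m/s².
v = v₀ + at → t = (8.5 − 5.55) / 0.9 = 3.27 s
v² = v₀² + 2aΔx → Δx = (8.5² − 5.55²)/(2·0.9) = 23.0 m

Phase 4 (decelerating): v₀ = 8.50 m/s, a = -1.9 m/s².
v = v₀ + at → t = (0 − 8.50) / -1.9 = 4.47 s
v² = v₀² + 2aΔx → Δx = (0² − 8.50²)/(2·-1.9) = 19.0 m
Total distance = 32.2 + 27.0 + 23.0 + 19.0 = 101 m

101 m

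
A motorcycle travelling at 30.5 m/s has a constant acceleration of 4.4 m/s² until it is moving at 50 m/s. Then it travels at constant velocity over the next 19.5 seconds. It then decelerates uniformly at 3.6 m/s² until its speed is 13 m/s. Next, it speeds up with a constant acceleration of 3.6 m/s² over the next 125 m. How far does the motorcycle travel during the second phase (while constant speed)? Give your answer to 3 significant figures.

Phase 1 (accelerating): v₀ = 30.5 m/s, a = 4.4 m/s².
v = v₀ + at → t = (50 − 30.5) / 4.4 = 4.43 s
v² = v₀² + 2aΔx → Δx = (50² − 30.5²)/(2·4.4) = 178 m

Phase 2 (constant speed): v₀ = 50.0 m/s, a = 0 m/s².
v = v₀ + at = 50.0 + (0)(19.5) = 50.0 m/s
Δx = v₀t + ½at² = 50.0·19.5 + 0.5·0·19.5² = 975 m
Distance in phase 2 = 975 m

975 m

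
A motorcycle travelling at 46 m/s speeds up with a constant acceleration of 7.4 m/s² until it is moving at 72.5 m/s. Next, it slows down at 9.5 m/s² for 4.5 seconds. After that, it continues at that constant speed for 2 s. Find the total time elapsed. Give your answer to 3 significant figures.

10.1 s

Phase 1 (accelerating): v₀ = 46.0 m/s, a = 7.4 m/s².
v = v₀ + at → t = (72.5 − 46.0) / 7.4 = 3.58 s
v² = v₀² + 2aΔx → Δx = (72.5² − 46.0²)/(2·7.4) = 212 m

Phase 2 (decelerating): v₀ = 72.5 m/s, a = -9.5 m/s².
v = v₀ + at = 72.5 + (-9.5)(4.5) = 29.8 m/s
Δx = v₀t + ½at² = 72.5·4.5 + 0.5·-9.5·4.5² = 230 m

Phase 3 (constant speed): v₀ = 29.8 m/s, a = 0 m/s².
v = v₀ + at = 29.8 + (0)(2) = 29.8 m/s
Δx = v₀t + ½at² = 29.8·2 + 0.5·0·2² = 59.5 m
Total time = 3.58 + 4.50 + 2.00 = 10.1 s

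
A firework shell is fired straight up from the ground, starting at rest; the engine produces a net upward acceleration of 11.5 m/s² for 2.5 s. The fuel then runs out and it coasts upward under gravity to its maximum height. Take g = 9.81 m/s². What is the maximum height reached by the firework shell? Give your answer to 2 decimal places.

Phase 1 (powered ascent): v₀ = 0 m/s, a = 11.5 m/s².
v = v₀ + at = 0 + (11.5)(2.5) = 28.8 m/s
Δx = v₀t + ½at² = 0·2.5 + 0.5·11.5·2.5² = 35.9 m

Phase 2 (coasting upward): v₀ = 28.8 m/s, a = -9.81 m/s².
v = v₀ + at → t = (0 − 28.8) / -9.81 = 2.93 s
v² = v₀² + 2aΔx → Δx = (0² − 28.8²)/(2·-9.81) = 42.1 m
Maximum height = 35.9 + 42.1 = 78.1 m

78.07 m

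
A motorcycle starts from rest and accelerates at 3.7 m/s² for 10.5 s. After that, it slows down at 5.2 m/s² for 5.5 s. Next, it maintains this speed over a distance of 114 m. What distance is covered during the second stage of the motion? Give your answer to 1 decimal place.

Phase 1 (accelerating): v₀ = 0 m/s, a = 3.7 m/s².
v = v₀ + at = 0 + (3.7)(10.5) = 38.9 m/s
Δx = v₀t + ½at² = 0·10.5 + 0.5·3.7·10.5² = 204 m

Phase 2 (decelerating): v₀ = 38.9 m/s, a = -5.2 m/s².
v = v₀ + at = 38.9 + (-5.2)(5.5) = 10.2 m/s
Δx = v₀t + ½at² = 38.9·5.5 + 0.5·-5.2·5.5² = 135 m
Distance in phase 2 = 135 m

135.0 m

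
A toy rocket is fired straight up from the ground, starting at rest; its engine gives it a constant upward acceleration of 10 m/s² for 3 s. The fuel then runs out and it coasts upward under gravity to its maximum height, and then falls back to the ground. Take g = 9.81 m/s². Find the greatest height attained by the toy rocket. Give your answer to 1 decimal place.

90.9 m

Phase 1 (powered ascent): v₀ = 0 m/s, a = 10 m/s².
v = v₀ + at = 0 + (10)(3) = 30.0 m/s
Δx = v₀t + ½at² = 0·3 + 0.5·10·3² = 45.0 m

Phase 2 (coasting upward): v₀ = 30.0 m/s, a = -9.81 m/s².
v = v₀ + at → t = (0 − 30.0) / -9.81 = 3.06 s
v² = v₀² + 2aΔx → Δx = (0² − 30.0²)/(2·-9.81) = 45.9 m
Maximum height = 45.0 + 45.9 = 90.9 m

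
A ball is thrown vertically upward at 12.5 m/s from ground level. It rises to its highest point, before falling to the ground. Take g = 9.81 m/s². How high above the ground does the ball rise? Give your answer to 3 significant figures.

Phase 1 (rising): v₀ = 12.5 m/s, a = -9.81 m/s².
v = v₀ + at → t = (0 − 12.5) / -9.81 = 1.27 s
v² = v₀² + 2aΔx → Δx = (0² − 12.5²)/(2·-9.81) = 7.96 m
Maximum height = 7.96 m

7.96 m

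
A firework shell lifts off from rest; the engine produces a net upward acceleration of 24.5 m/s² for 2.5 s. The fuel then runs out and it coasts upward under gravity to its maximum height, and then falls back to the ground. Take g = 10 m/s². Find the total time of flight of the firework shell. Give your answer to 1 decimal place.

15.9 s

Phase 1 (powered ascent): v₀ = 0 m/s, a = 24.5 m/s².
v = v₀ + at = 0 + (24.5)(2.5) = 61.2 m/s
Δx = v₀t + ½at² = 0·2.5 + 0.5·24.5·2.5² = 76.6 m

Phase 2 (coasting upward): v₀ = 61.2 m/s, a = -10 m/s².
v = v₀ + at → t = (0 − 61.2) / -10 = 6.12 s
v² = v₀² + 2aΔx → Δx = (0² − 61.2²)/(2·-10) = 188 m

Phase 3 (free fall): v₀ = 0 m/s, a = -10 m/s².
Falls 264 m from rest: t = √(2·264/10) = 7.27 s; v = g·t = 72.7 m/s.
Total time = 2.50 + 6.12 + 7.27 = 15.9 s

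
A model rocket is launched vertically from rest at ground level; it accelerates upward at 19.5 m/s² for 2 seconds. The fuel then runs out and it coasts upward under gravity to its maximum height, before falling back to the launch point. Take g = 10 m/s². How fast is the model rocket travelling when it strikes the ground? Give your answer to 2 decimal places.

Phase 1 (powered ascent): v₀ = 0 m/s, a = 19.5 m/s².
v = v₀ + at = 0 + (19.5)(2) = 39.0 m/s
Δx = v₀t + ½at² = 0·2 + 0.5·19.5·2² = 39.0 m

Phase 2 (coasting upward): v₀ = 39.0 m/s, a = -10 m/s².
v = v₀ + at → t = (0 − 39.0) / -10 = 3.90 s
v² = v₀² + 2aΔx → Δx = (0² − 39.0²)/(2·-10) = 76.0 m

Phase 3 (free fall): v₀ = 0 m/s, a = -10 m/s².
Falls 115 m from rest: t = √(2·115/10) = 4.80 s; v = g·t = 48.0 m/s.
Impact speed = 48.0 m/s

47.97 m/s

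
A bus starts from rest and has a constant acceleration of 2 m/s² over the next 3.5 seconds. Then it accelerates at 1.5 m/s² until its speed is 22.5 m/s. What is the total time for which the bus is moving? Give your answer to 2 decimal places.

13.83 s

Phase 1 (accelerating): v₀ = 0 m/s, a = 2 m/s².
v = v₀ + at = 0 + (2)(3.5) = 7.00 m/s
Δx = v₀t + ½at² = 0·3.5 + 0.5·2·3.5² = 12.2 m

Phase 2 (accelerating): v₀ = 7.00 m/s, a = 1.5 m/s².
v = v₀ + at → t = (22.5 − 7.00) / 1.5 = 10.3 s
v² = v₀² + 2aΔx → Δx = (22.5² − 7.00²)/(2·1.5) = 152 m
Total time = 3.50 + 10.3 = 13.8 s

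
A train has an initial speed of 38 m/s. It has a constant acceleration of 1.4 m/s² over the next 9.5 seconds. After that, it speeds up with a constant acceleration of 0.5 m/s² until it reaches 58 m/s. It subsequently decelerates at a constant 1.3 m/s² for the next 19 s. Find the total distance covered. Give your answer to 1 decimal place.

Phase 1 (accelerating): v₀ = 38.0 m/s, a = 1.4 m/s².
v = v₀ + at = 38.0 + (1.4)(9.5) = 51.3 m/s
Δx = v₀t + ½at² = 38.0·9.5 + 0.5·1.4·9.5² = 424 m

Phase 2 (accelerating): v₀ = 51.3 m/s, a = 0.5 m/s².
v = v₀ + at → t = (58 − 51.3) / 0.5 = 13.4 s
v² = v₀² + 2aΔx → Δx = (58² − 51.3²)/(2·0.5) = 732 m

Phase 3 (decelerating): v₀ = 58.0 m/s, a = -1.3 m/s².
v = v₀ + at = 58.0 + (-1.3)(19) = 33.3 m/s
Δx = v₀t + ½at² = 58.0·19 + 0.5·-1.3·19² = 867 m
Total distance = 424 + 732 + 867 = 2020 m

2023.8 m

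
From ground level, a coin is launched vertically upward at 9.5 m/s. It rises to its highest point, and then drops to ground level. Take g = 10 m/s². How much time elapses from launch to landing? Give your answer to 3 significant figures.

1.90 s

Phase 1 (rising): v₀ = 9.50 m/s, a = -10 m/s².
v = v₀ + at → t = (0 − 9.50) / -10 = 0.950 s
v² = v₀² + 2aΔx → Δx = (0² − 9.50²)/(2·-10) = 4.51 m

Phase 2 (falling): v₀ = 0 m/s, a = -10 m/s².
Falls 4.51 m from rest: t = √(2·4.51/10) = 0.950 s; v = g·t = 9.50 m/s.
Total time = 0.950 + 0.950 = 1.90 s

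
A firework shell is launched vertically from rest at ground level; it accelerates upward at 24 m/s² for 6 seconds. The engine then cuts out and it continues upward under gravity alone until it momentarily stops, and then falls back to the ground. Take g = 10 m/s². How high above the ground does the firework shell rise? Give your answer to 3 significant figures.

1470 m

Phase 1 (powered ascent): v₀ = 0 m/s, a = 24 m/s².
v = v₀ + at = 0 + (24)(6) = 144 m/s
Δx = v₀t + ½at² = 0·6 + 0.5·24·6² = 432 m

Phase 2 (coasting upward): v₀ = 144 m/s, a = -10 m/s².
v = v₀ + at → t = (0 − 144) / -10 = 14.4 s
v² = v₀² + 2aΔx → Δx = (0² − 144²)/(2·-10) = 1040 m
Maximum height = 432 + 1040 = 1470 m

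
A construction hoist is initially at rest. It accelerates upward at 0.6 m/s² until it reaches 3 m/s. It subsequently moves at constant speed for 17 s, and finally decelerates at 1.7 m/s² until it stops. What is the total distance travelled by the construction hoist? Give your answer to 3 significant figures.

Phase 1 (accelerating): v₀ = 0 m/s, a = 0.6 m/s².
v = v₀ + at → t = (3 − 0) / 0.6 = 5.00 s
v² = v₀² + 2aΔx → Δx = (3² − 0²)/(2·0.6) = 7.50 m

Phase 2 (constant speed): v₀ = 3.00 m/s, a = 0 m/s².
v = v₀ + at = 3.00 + (0)(17) = 3.00 m/s
Δx = v₀t + ½at² = 3.00·17 + 0.5·0·17² = 51.0 m

Phase 3 (decelerating): v₀ = 3.00 m/s, a = -1.7 m/s².
v = v₀ + at → t = (0 − 3.00) / -1.7 = 1.76 s
v² = v₀² + 2aΔx → Δx = (0² − 3.00²)/(2·-1.7) = 2.65 m
Total distance = 7.50 + 51.0 + 2.65 = 61.1 m

61.1 m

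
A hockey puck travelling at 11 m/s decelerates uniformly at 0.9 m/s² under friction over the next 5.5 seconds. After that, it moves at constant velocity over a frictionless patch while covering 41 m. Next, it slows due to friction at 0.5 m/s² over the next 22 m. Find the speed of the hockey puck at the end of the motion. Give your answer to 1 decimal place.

3.8 m/s

Phase 1 (decelerating): v₀ = 11.0 m/s, a = -0.9 m/s².
v = v₀ + at = 11.0 + (-0.9)(5.5) = 6.05 m/s
Δx = v₀t + ½at² = 11.0·5.5 + 0.5·-0.9·5.5² = 46.9 m

Phase 2 (constant speed): v₀ = 6.05 m/s, a = 0 m/s².
Constant speed: t = d/v = 41/6.05 = 6.78 s

Phase 3 (decelerating): v₀ = 6.05 m/s, a = -0.5 m/s².
v² = v₀² + 2aΔx = 6.05² + 2·-0.5·22 = 14.6 → v = 3.82 m/s
t = (v − v₀)/a = (3.82 − 6.05)/-0.5 = 4.46 s
Final speed = 3.82 m/s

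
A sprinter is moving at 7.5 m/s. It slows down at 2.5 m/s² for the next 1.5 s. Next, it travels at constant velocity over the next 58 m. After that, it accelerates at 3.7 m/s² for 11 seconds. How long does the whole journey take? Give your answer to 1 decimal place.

Phase 1 (decelerating): v₀ = 7.50 m/s, a = -2.5 m/s².
v = v₀ + at = 7.50 + (-2.5)(1.5) = 3.75 m/s
Δx = v₀t + ½at² = 7.50·1.5 + 0.5·-2.5·1.5² = 8.44 m

Phase 2 (constant speed): v₀ = 3.75 m/s, a = 0 m/s².
Constant speed: t = d/v = 58/3.75 = 15.5 s

Phase 3 (accelerating): v₀ = 3.75 m/s, a = 3.7 m/s².
v = v₀ + at = 3.75 + (3.7)(11) = 44.5 m/s
Δx = v₀t + ½at² = 3.75·11 + 0.5·3.7·11² = 265 m
Total time = 1.50 + 15.5 + 11.0 = 28.0 s

28.0 s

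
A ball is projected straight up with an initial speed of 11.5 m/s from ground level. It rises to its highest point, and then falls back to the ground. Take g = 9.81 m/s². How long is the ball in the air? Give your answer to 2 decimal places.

2.34 s

Phase 1 (rising): v₀ = 11.5 m/s, a = -9.81 m/s².
v = v₀ + at → t = (0 − 11.5) / -9.81 = 1.17 s
v² = v₀² + 2aΔx → Δx = (0² − 11.5²)/(2·-9.81) = 6.74 m

Phase 2 (falling): v₀ = 0 m/s, a = -9.81 m/s².
Falls 6.74 m from rest: t = √(2·6.74/9.81) = 1.17 s; v = g·t = 11.5 m/s.
Total time = 1.17 + 1.17 = 2.34 s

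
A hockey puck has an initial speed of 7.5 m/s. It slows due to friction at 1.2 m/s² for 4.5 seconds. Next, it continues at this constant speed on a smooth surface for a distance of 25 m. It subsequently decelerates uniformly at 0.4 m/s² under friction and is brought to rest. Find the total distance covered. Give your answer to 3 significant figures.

52.1 m

Phase 1 (decelerating): v₀ = 7.50 m/s, a = -1.2 m/s².
v = v₀ + at = 7.50 + (-1.2)(4.5) = 2.10 m/s
Δx = v₀t + ½at² = 7.50·4.5 + 0.5·-1.2·4.5² = 21.6 m

Phase 2 (constant speed): v₀ = 2.10 m/s, a = 0 m/s².
Constant speed: t = d/v = 25/2.10 = 11.9 s

Phase 3 (decelerating): v₀ = 2.10 m/s, a = -0.4 m/s².
v = v₀ + at → t = (0 − 2.10) / -0.4 = 5.25 s
v² = v₀² + 2aΔx → Δx = (0² − 2.10²)/(2·-0.4) = 5.51 m
Total distance = 21.6 + 25.0 + 5.51 = 52.1 m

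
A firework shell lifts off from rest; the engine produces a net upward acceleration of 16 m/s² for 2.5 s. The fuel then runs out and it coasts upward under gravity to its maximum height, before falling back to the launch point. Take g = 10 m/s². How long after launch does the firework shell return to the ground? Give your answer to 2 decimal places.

Phase 1 (powered ascent): v₀ = 0 m/s, a = 16 m/s².
v = v₀ + at = 0 + (16)(2.5) = 40.0 m/s
Δx = v₀t + ½at² = 0·2.5 + 0.5·16·2.5² = 50.0 m

Phase 2 (coasting upward): v₀ = 40.0 m/s, a = -10 m/s².
v = v₀ + at → t = (0 − 40.0) / -10 = 4.00 s
v² = v₀² + 2aΔx → Δx = (0² − 40.0²)/(2·-10) = 80.0 m

Phase 3 (free fall): v₀ = 0 m/s, a = -10 m/s².
Falls 130 m from rest: t = √(2·130/10) = 5.10 s; v = g·t = 51.0 m/s.
Total time = 2.50 + 4.00 + 5.10 = 11.6 s

11.60 s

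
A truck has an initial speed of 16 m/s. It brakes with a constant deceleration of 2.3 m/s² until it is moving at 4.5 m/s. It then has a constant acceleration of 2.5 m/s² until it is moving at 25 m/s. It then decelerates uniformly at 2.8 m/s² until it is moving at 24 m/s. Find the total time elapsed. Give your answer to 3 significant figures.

13.6 s

Phase 1 (decelerating): v₀ = 16.0 m/s, a = -2.3 m/s².
v = v₀ + at → t = (4.5 − 16.0) / -2.3 = 5.00 s
v² = v₀² + 2aΔx → Δx = (4.5² − 16.0²)/(2·-2.3) = 51.3 m

Phase 2 (accelerating): v₀ = 4.50 m/s, a = 2.5 m/s².
v = v₀ + at → t = (25 − 4.50) / 2.5 = 8.20 s
v² = v₀² + 2aΔx → Δx = (25² − 4.50²)/(2·2.5) = 121 m

Phase 3 (decelerating): v₀ = 25.0 m/s, a = -2.8 m/s².
v = v₀ + at → t = (24 − 25.0) / -2.8 = 0.357 s
v² = v₀² + 2aΔx → Δx = (24² − 25.0²)/(2·-2.8) = 8.75 m
Total time = 5.00 + 8.20 + 0.357 = 13.6 s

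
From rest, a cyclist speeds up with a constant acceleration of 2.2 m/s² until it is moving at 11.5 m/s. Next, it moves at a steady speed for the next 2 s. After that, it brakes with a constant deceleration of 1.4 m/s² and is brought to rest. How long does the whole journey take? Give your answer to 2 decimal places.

Phase 1 (accelerating): v₀ = 0 m/s, a = 2.2 m/s².
v = v₀ + at → t = (11.5 − 0) / 2.2 = 5.23 s
v² = v₀² + 2aΔx → Δx = (11.5² − 0²)/(2·2.2) = 30.1 m

Phase 2 (constant speed): v₀ = 11.5 m/s, a = 0 m/s².
v = v₀ + at = 11.5 + (0)(2) = 11.5 m/s
Δx = v₀t + ½at² = 11.5·2 + 0.5·0·2² = 23.0 m

Phase 3 (decelerating): v₀ = 11.5 m/s, a = -1.4 m/s².
v = v₀ + at → t = (0 − 11.5) / -1.4 = 8.21 s
v² = v₀² + 2aΔx → Δx = (0² − 11.5²)/(2·-1.4) = 47.2 m
Total time = 5.23 + 2.00 + 8.21 = 15.4 s

15.44 s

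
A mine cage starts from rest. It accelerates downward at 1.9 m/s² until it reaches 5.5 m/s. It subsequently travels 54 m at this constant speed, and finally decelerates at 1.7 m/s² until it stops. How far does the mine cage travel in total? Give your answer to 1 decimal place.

70.9 m

Phase 1 (accelerating): v₀ = 0 m/s, a = 1.9 m/s².
v = v₀ + at → t = (5.5 − 0) / 1.9 = 2.89 s
v² = v₀² + 2aΔx → Δx = (5.5² − 0²)/(2·1.9) = 7.96 m

Phase 2 (constant speed): v₀ = 5.50 m/s, a = 0 m/s².
Constant speed: t = d/v = 54/5.50 = 9.82 s

Phase 3 (decelerating): v₀ = 5.50 m/s, a = -1.7 m/s².
v = v₀ + at → t = (0 − 5.50) / -1.7 = 3.24 s
v² = v₀² + 2aΔx → Δx = (0² − 5.50²)/(2·-1.7) = 8.90 m
Total distance = 7.96 + 54.0 + 8.90 = 70.9 m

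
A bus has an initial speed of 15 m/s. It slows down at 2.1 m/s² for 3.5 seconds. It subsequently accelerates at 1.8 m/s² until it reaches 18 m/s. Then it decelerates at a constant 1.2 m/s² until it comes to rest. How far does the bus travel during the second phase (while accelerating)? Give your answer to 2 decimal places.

73.74 m

Phase 1 (decelerating): v₀ = 15.0 m/s, a = -2.1 m/s².
v = v₀ + at = 15.0 + (-2.1)(3.5) = 7.65 m/s
Δx = v₀t + ½at² = 15.0·3.5 + 0.5·-2.1·3.5² = 39.6 m

Phase 2 (accelerating): v₀ = 7.65 m/s, a = 1.8 m/s².
v = v₀ + at → t = (18 − 7.65) / 1.8 = 5.75 s
v² = v₀² + 2aΔx → Δx = (18² − 7.65²)/(2·1.8) = 73.7 m
Distance in phase 2 = 73.7 m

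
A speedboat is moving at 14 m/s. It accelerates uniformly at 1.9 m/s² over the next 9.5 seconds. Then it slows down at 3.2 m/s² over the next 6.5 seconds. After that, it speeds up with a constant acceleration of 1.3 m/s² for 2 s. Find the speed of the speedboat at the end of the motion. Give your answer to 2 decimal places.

13.85 m/s

Phase 1 (accelerating): v₀ = 14.0 m/s, a = 1.9 m/s².
v = v₀ + at = 14.0 + (1.9)(9.5) = 32.0 m/s
Δx = v₀t + ½at² = 14.0·9.5 + 0.5·1.9·9.5² = 219 m

Phase 2 (decelerating): v₀ = 32.0 m/s, a = -3.2 m/s².
v = v₀ + at = 32.0 + (-3.2)(6.5) = 11.2 m/s
Δx = v₀t + ½at² = 32.0·6.5 + 0.5·-3.2·6.5² = 141 m

Phase 3 (accelerating): v₀ = 11.2 m/s, a = 1.3 m/s².
v = v₀ + at = 11.2 + (1.3)(2) = 13.8 m/s
Δx = v₀t + ½at² = 11.2·2 + 0.5·1.3·2² = 25.1 m
Final speed = 13.8 m/s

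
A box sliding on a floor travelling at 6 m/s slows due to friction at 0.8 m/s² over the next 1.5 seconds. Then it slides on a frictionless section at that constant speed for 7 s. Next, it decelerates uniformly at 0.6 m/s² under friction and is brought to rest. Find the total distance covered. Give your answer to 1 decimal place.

60.9 m

Phase 1 (decelerating): v₀ = 6.00 m/s, a = -0.8 m/s².
v = v₀ + at = 6.00 + (-0.8)(1.5) = 4.80 m/s
Δx = v₀t + ½at² = 6.00·1.5 + 0.5·-0.8·1.5² = 8.10 m

Phase 2 (constant speed): v₀ = 4.80 m/s, a = 0 m/s².
v = v₀ + at = 4.80 + (0)(7) = 4.80 m/s
Δx = v₀t + ½at² = 4.80·7 + 0.5·0·7² = 33.6 m

Phase 3 (decelerating): v₀ = 4.80 m/s, a = -0.6 m/s².
v = v₀ + at → t = (0 − 4.80) / -0.6 = 8.00 s
v² = v₀² + 2aΔx → Δx = (0² − 4.80²)/(2·-0.6) = 19.2 m
Total distance = 8.10 + 33.6 + 19.2 = 60.9 m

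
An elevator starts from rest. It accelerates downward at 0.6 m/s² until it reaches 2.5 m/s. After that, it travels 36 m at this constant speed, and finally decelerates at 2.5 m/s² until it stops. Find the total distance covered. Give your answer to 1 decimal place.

Phase 1 (accelerating): v₀ = 0 m/s, a = 0.6 m/s².
v = v₀ + at → t = (2.5 − 0) / 0.6 = 4.17 s
v² = v₀² + 2aΔx → Δx = (2.5² − 0²)/(2·0.6) = 5.21 m

Phase 2 (constant speed): v₀ = 2.50 m/s, a = 0 m/s².
Constant speed: t = d/v = 36/2.50 = 14.4 s

Phase 3 (decelerating): v₀ = 2.50 m/s, a = -2.5 m/s².
v = v₀ + at → t = (0 − 2.50) / -2.5 = 1.00 s
v² = v₀² + 2aΔx → Δx = (0² − 2.50²)/(2·-2.5) = 1.25 m
Total distance = 5.21 + 36.0 + 1.25 = 42.5 m

42.5 m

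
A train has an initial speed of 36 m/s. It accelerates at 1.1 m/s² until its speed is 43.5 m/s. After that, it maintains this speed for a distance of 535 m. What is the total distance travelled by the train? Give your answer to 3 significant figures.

Phase 1 (accelerating): v₀ = 36.0 m/s, a = 1.1 m/s².
v = v₀ + at → t = (43.5 − 36.0) / 1.1 = 6.82 s
v² = v₀² + 2aΔx → Δx = (43.5² − 36.0²)/(2·1.1) = 271 m

Phase 2 (constant speed): v₀ = 43.5 m/s, a = 0 m/s².
Constant speed: t = d/v = 535/43.5 = 12.3 s
Total distance = 271 + 535 = 806 m

806 m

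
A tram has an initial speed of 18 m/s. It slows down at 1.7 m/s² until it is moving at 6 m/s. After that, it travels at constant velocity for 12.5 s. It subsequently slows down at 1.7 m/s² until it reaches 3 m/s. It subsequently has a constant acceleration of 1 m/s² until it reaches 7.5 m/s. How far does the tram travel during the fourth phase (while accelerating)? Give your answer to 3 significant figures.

Phase 1 (decelerating): v₀ = 18.0 m/s, a = -1.7 m/s².
v = v₀ + at → t = (6 − 18.0) / -1.7 = 7.06 s
v² = v₀² + 2aΔx → Δx = (6² − 18.0²)/(2·-1.7) = 84.7 m

Phase 2 (constant speed): v₀ = 6.00 m/s, a = 0 m/s².
v = v₀ + at = 6.00 + (0)(12.5) = 6.00 m/s
Δx = v₀t + ½at² = 6.00·12.5 + 0.5·0·12.5² = 75.0 m

Phase 3 (decelerating): v₀ = 6.00 m/s, a = -1.7 m/s².
v = v₀ + at → t = (3 − 6.00) / -1.7 = 1.76 s
v² = v₀² + 2aΔx → Δx = (3² − 6.00²)/(2·-1.7) = 7.94 m

Phase 4 (accelerating): v₀ = 3.00 m/s, a = 1 m/s².
v = v₀ + at → t = (7.5 − 3.00) / 1 = 4.50 s
v² = v₀² + 2aΔx → Δx = (7.5² − 3.00²)/(2·1) = 23.6 m
Distance in phase 4 = 23.6 m

23.6 m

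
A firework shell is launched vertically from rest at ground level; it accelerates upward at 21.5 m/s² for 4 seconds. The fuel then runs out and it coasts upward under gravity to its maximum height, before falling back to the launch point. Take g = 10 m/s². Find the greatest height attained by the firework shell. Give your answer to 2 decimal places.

541.80 m

Phase 1 (powered ascent): v₀ = 0 m/s, a = 21.5 m/s².
v = v₀ + at = 0 + (21.5)(4) = 86.0 m/s
Δx = v₀t + ½at² = 0·4 + 0.5·21.5·4² = 172 m

Phase 2 (coasting upward): v₀ = 86.0 m/s, a = -10 m/s².
v = v₀ + at → t = (0 − 86.0) / -10 = 8.60 s
v² = v₀² + 2aΔx → Δx = (0² − 86.0²)/(2·-10) = 370 m
Maximum height = 172 + 370 = 542 m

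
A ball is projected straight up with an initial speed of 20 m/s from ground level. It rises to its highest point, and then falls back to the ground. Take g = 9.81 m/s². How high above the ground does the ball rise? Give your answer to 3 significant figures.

20.4 m

Phase 1 (rising): v₀ = 20.0 m/s, a = -9.81 m/s².
v = v₀ + at → t = (0 − 20.0) / -9.81 = 2.04 s
v² = v₀² + 2aΔx → Δx = (0² − 20.0²)/(2·-9.81) = 20.4 m
Maximum height = 20.4 m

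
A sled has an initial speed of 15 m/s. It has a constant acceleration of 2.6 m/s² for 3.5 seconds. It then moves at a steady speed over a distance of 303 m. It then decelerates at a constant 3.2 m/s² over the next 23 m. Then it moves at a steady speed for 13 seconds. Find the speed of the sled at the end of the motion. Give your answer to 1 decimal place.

20.8 m/s

Phase 1 (accelerating): v₀ = 15.0 m/s, a = 2.6 m/s².
v = v₀ + at = 15.0 + (2.6)(3.5) = 24.1 m/s
Δx = v₀t + ½at² = 15.0·3.5 + 0.5·2.6·3.5² = 68.4 m

Phase 2 (constant speed): v₀ = 24.1 m/s, a = 0 m/s².
Constant speed: t = d/v = 303/24.1 = 12.6 s

Phase 3 (decelerating): v₀ = 24.1 m/s, a = -3.2 m/s².
v² = v₀² + 2aΔx = 24.1² + 2·-3.2·23 = 434 → v = 20.8 m/s
t = (v − v₀)/a = (20.8 − 24.1)/-3.2 = 1.02 s

Phase 4 (constant speed): v₀ = 20.8 m/s, a = 0 m/s².
v = v₀ + at = 20.8 + (0)(13) = 20.8 m/s
Δx = v₀t + ½at² = 20.8·13 + 0.5·0·13² = 271 m
Final speed = 20.8 m/s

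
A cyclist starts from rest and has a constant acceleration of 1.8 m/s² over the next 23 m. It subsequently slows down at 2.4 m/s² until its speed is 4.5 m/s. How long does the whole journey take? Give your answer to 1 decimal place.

Phase 1 (accelerating): v₀ = 0 m/s, a = 1.8 m/s².
v² = v₀² + 2aΔx = 0² + 2·1.8·23 = 82.8 → v = 9.10 m/s
t = (v − v₀)/a = (9.10 − 0)/1.8 = 5.06 s

Phase 2 (decelerating): v₀ = 9.10 m/s, a = -2.4 m/s².
v = v₀ + at → t = (4.5 − 9.10) / -2.4 = 1.92 s
v² = v₀² + 2aΔx → Δx = (4.5² − 9.10²)/(2·-2.4) = 13.0 m
Total time = 5.06 + 1.92 = 6.97 s

7.0 s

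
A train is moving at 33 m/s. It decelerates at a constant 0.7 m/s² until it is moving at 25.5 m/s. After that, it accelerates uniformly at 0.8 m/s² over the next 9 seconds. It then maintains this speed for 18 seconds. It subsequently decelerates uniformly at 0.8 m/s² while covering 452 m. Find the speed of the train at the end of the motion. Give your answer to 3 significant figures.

18.6 m/s

Phase 1 (decelerating): v₀ = 33.0 m/s, a = -0.7 m/s².
v = v₀ + at → t = (25.5 − 33.0) / -0.7 = 10.7 s
v² = v₀² + 2aΔx → Δx = (25.5² − 33.0²)/(2·-0.7) = 313 m

Phase 2 (accelerating): v₀ = 25.5 m/s, a = 0.8 m/s².
v = v₀ + at = 25.5 + (0.8)(9) = 32.7 m/s
Δx = v₀t + ½at² = 25.5·9 + 0.5·0.8·9² = 262 m

Phase 3 (constant speed): v₀ = 32.7 m/s, a = 0 m/s².
v = v₀ + at = 32.7 + (0)(18) = 32.7 m/s
Δx = v₀t + ½at² = 32.7·18 + 0.5·0·18² = 589 m

Phase 4 (decelerating): v₀ = 32.7 m/s, a = -0.8 m/s².
v² = v₀² + 2aΔx = 32.7² + 2·-0.8·452 = 346 → v = 18.6 m/s
t = (v − v₀)/a = (18.6 − 32.7)/-0.8 = 17.6 s
Final speed = 18.6 m/s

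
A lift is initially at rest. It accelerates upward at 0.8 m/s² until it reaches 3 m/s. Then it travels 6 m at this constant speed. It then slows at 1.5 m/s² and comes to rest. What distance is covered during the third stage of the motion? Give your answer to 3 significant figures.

3.00 m

Phase 1 (accelerating): v₀ = 0 m/s, a = 0.8 m/s².
v = v₀ + at → t = (3 − 0) / 0.8 = 3.75 s
v² = v₀² + 2aΔx → Δx = (3² − 0²)/(2·0.8) = 5.62 m

Phase 2 (constant speed): v₀ = 3.00 m/s, a = 0 m/s².
Constant speed: t = d/v = 6/3.00 = 2.00 s

Phase 3 (decelerating): v₀ = 3.00 m/s, a = -1.5 m/s².
v = v₀ + at → t = (0 − 3.00) / -1.5 = 2.00 s
v² = v₀² + 2aΔx → Δx = (0² − 3.00²)/(2·-1.5) = 3.00 m
Distance in phase 3 = 3.00 m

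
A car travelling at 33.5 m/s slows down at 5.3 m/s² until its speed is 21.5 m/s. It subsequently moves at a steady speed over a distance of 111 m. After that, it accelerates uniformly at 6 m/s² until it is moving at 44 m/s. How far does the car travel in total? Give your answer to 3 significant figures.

Phase 1 (decelerating): v₀ = 33.5 m/s, a = -5.3 m/s².
v = v₀ + at → t = (21.5 − 33.5) / -5.3 = 2.26 s
v² = v₀² + 2aΔx → Δx = (21.5² − 33.5²)/(2·-5.3) = 62.3 m

Phase 2 (constant speed): v₀ = 21.5 m/s, a = 0 m/s².
Constant speed: t = d/v = 111/21.5 = 5.16 s

Phase 3 (accelerating): v₀ = 21.5 m/s, a = 6 m/s².
v = v₀ + at → t = (44 − 21.5) / 6 = 3.75 s
v² = v₀² + 2aΔx → Δx = (44² − 21.5²)/(2·6) = 123 m
Total distance = 62.3 + 111 + 123 = 296 m

296 m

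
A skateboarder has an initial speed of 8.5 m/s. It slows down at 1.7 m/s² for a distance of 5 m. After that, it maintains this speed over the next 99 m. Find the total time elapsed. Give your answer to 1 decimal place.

Phase 1 (decelerating): v₀ = 8.50 m/s, a = -1.7 m/s².
v² = v₀² + 2aΔx = 8.50² + 2·-1.7·5 = 55.2 → v = 7.43 m/s
t = (v − v₀)/a = (7.43 − 8.50)/-1.7 = 0.628 s

Phase 2 (constant speed): v₀ = 7.43 m/s, a = 0 m/s².
Constant speed: t = d/v = 99/7.43 = 13.3 s
Total time = 0.628 + 13.3 = 13.9 s

13.9 s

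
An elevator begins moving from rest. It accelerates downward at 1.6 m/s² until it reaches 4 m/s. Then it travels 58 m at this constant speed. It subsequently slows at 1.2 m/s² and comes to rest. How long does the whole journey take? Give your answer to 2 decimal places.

Phase 1 (accelerating): v₀ = 0 m/s, a = 1.6 m/s².
v = v₀ + at → t = (4 − 0) / 1.6 = 2.50 s
v² = v₀² + 2aΔx → Δx = (4² − 0²)/(2·1.6) = 5.00 m

Phase 2 (constant speed): v₀ = 4.00 m/s, a = 0 m/s².
Constant speed: t = d/v = 58/4.00 = 14.5 s

Phase 3 (decelerating): v₀ = 4.00 m/s, a = -1.2 m/s².
v = v₀ + at → t = (0 − 4.00) / -1.2 = 3.33 s
v² = v₀² + 2aΔx → Δx = (0² − 4.00²)/(2·-1.2) = 6.67 m
Total time = 2.50 + 14.5 + 3.33 = 20.3 s

20.33 s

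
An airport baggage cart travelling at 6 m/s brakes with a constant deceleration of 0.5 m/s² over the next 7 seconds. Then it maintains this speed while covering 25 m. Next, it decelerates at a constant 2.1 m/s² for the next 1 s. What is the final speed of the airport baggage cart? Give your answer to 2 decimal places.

0.40 m/s

Phase 1 (decelerating): v₀ = 6.00 m/s, a = -0.5 m/s².
v = v₀ + at = 6.00 + (-0.5)(7) = 2.50 m/s
Δx = v₀t + ½at² = 6.00·7 + 0.5·-0.5·7² = 29.8 m

Phase 2 (constant speed): v₀ = 2.50 m/s, a = 0 m/s².
Constant speed: t = d/v = 25/2.50 = 10.0 s

Phase 3 (decelerating): v₀ = 2.50 m/s, a = -2.1 m/s².
v = v₀ + at = 2.50 + (-2.1)(1) = 0.400 m/s
Δx = v₀t + ½at² = 2.50·1 + 0.5·-2.1·1² = 1.45 m
Final speed = 0.400 m/s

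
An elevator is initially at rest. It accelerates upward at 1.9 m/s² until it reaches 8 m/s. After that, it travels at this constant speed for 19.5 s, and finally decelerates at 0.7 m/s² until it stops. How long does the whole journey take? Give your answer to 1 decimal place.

35.1 s

Phase 1 (accelerating): v₀ = 0 m/s, a = 1.9 m/s².
v = v₀ + at → t = (8 − 0) / 1.9 = 4.21 s
v² = v₀² + 2aΔx → Δx = (8² − 0²)/(2·1.9) = 16.8 m

Phase 2 (constant speed): v₀ = 8.00 m/s, a = 0 m/s².
v = v₀ + at = 8.00 + (0)(19.5) = 8.00 m/s
Δx = v₀t + ½at² = 8.00·19.5 + 0.5·0·19.5² = 156 m

Phase 3 (decelerating): v₀ = 8.00 m/s, a = -0.7 m/s².
v = v₀ + at → t = (0 − 8.00) / -0.7 = 11.4 s
v² = v₀² + 2aΔx → Δx = (0² − 8.00²)/(2·-0.7) = 45.7 m
Total time = 4.21 + 19.5 + 11.4 = 35.1 s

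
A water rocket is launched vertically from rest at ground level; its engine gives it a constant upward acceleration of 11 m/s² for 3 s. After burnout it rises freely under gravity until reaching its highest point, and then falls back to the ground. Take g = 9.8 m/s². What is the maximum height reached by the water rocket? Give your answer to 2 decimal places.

Phase 1 (powered ascent): v₀ = 0 m/s, a = 11 m/s².
v = v₀ + at = 0 + (11)(3) = 33.0 m/s
Δx = v₀t + ½at² = 0·3 + 0.5·11·3² = 49.5 m

Phase 2 (coasting upward): v₀ = 33.0 m/s, a = -9.8 m/s².
v = v₀ + at → t = (0 − 33.0) / -9.8 = 3.37 s
v² = v₀² + 2aΔx → Δx = (0² − 33.0²)/(2·-9.8) = 55.6 m
Maximum height = 49.5 + 55.6 = 105 m

105.06 m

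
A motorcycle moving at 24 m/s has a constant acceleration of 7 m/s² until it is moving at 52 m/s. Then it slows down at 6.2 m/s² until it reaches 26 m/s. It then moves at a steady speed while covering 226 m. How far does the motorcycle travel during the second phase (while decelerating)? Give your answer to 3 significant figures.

164 m

Phase 1 (accelerating): v₀ = 24.0 m/s, a = 7 m/s².
v = v₀ + at → t = (52 − 24.0) / 7 = 4.00 s
v² = v₀² + 2aΔx → Δx = (52² − 24.0²)/(2·7) = 152 m

Phase 2 (decelerating): v₀ = 52.0 m/s, a = -6.2 m/s².
v = v₀ + at → t = (26 − 52.0) / -6.2 = 4.19 s
v² = v₀² + 2aΔx → Δx = (26² − 52.0²)/(2·-6.2) = 164 m
Distance in phase 2 = 164 m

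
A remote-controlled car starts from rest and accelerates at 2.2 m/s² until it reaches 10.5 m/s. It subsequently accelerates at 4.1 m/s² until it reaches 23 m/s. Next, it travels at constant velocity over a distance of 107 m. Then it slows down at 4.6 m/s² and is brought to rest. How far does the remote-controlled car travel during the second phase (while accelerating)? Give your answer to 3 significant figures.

51.1 m

Phase 1 (accelerating): v₀ = 0 m/s, a = 2.2 m/s².
v = v₀ + at → t = (10.5 − 0) / 2.2 = 4.77 s
v² = v₀² + 2aΔx → Δx = (10.5² − 0²)/(2·2.2) = 25.1 m

Phase 2 (accelerating): v₀ = 10.5 m/s, a = 4.1 m/s².
v = v₀ + at → t = (23 − 10.5) / 4.1 = 3.05 s
v² = v₀² + 2aΔx → Δx = (23² − 10.5²)/(2·4.1) = 51.1 m
Distance in phase 2 = 51.1 m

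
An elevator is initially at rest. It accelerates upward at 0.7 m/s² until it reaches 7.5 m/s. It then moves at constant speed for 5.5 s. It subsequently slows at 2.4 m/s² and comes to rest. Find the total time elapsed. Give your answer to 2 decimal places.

Phase 1 (accelerating): v₀ = 0 m/s, a = 0.7 m/s².
v = v₀ + at → t = (7.5 − 0) / 0.7 = 10.7 s
v² = v₀² + 2aΔx → Δx = (7.5² − 0²)/(2·0.7) = 40.2 m

Phase 2 (constant speed): v₀ = 7.50 m/s, a = 0 m/s².
v = v₀ + at = 7.50 + (0)(5.5) = 7.50 m/s
Δx = v₀t + ½at² = 7.50·5.5 + 0.5·0·5.5² = 41.2 m

Phase 3 (decelerating): v₀ = 7.50 m/s, a = -2.4 m/s².
v = v₀ + at → t = (0 − 7.50) / -2.4 = 3.12 s
v² = v₀² + 2aΔx → Δx = (0² − 7.50²)/(2·-2.4) = 11.7 m
Total time = 10.7 + 5.50 + 3.12 = 19.3 s

19.34 s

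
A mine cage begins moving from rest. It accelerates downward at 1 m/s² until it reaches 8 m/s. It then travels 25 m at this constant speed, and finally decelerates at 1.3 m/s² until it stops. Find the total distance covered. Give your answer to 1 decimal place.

81.6 m

Phase 1 (accelerating): v₀ = 0 m/s, a = 1 m/s².
v = v₀ + at → t = (8 − 0) / 1 = 8.00 s
v² = v₀² + 2aΔx → Δx = (8² − 0²)/(2·1) = 32.0 m

Phase 2 (constant speed): v₀ = 8.00 m/s, a = 0 m/s².
Constant speed: t = d/v = 25/8.00 = 3.12 s

Phase 3 (decelerating): v₀ = 8.00 m/s, a = -1.3 m/s².
v = v₀ + at → t = (0 − 8.00) / -1.3 = 6.15 s
v² = v₀² + 2aΔx → Δx = (0² − 8.00²)/(2·-1.3) = 24.6 m
Total distance = 32.0 + 25.0 + 24.6 = 81.6 m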